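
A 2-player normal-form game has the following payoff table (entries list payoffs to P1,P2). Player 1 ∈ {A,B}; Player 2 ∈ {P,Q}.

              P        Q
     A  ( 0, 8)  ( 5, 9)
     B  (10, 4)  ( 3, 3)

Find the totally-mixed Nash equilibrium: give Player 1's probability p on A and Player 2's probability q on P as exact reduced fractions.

P1 indiff ⇒ q·0+(1-q)·5 = q·10+(1-q)·3 ⇒ q(-10) = (1-q)(-2) ⇒ q = 1/6
P2 indiff ⇒ p·8+(1-p)·4 = p·9+(1-p)·3 ⇒ p(-1) = (1-p)(-1) ⇒ p = 1/2

p=1/2, q=1/6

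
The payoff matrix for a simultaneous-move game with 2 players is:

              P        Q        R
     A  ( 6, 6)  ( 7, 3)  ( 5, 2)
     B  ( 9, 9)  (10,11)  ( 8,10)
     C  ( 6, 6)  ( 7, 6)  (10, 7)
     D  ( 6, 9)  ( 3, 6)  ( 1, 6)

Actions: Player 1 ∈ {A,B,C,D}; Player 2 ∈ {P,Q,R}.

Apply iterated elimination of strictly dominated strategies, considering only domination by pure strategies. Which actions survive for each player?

Survivors P1:{B,C} P2:{Q,R}

P1 drop A (B beats it: P:9>6 Q:10>7 R:8>5)
P1 drop D (B beats it: P:9>6 Q:10>3 R:8>1)
P2 drop P (R beats it: B:10>9 C:7>6)
P1→{B,C} P2→{Q,R}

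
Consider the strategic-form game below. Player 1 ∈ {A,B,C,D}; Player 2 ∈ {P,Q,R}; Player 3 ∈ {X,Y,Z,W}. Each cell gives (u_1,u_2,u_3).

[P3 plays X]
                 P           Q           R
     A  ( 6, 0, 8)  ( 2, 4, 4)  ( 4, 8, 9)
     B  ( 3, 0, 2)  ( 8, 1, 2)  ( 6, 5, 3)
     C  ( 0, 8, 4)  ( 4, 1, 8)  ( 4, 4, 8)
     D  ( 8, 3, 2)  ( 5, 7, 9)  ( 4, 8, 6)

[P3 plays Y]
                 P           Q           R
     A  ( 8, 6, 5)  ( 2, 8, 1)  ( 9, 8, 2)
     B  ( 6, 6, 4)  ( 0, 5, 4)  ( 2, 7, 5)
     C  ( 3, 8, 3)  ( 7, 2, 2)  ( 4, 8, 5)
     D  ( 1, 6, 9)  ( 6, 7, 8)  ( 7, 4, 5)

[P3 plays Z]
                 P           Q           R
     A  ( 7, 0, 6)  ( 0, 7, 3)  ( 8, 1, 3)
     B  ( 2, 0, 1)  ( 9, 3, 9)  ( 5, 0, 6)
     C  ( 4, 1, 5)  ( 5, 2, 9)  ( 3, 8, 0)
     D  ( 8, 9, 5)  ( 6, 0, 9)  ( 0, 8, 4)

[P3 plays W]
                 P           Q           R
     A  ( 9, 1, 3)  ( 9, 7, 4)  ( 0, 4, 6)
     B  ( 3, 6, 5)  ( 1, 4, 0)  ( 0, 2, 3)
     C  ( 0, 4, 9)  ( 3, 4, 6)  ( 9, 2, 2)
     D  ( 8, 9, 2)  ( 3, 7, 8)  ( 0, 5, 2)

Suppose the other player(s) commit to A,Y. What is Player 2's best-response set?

argmax u_2 = {Q,R}

u_2(P vs A,Y) = 6
u_2(Q vs A,Y) = 8
u_2(R vs A,Y) = 8
max payoff 8 at {Q,R}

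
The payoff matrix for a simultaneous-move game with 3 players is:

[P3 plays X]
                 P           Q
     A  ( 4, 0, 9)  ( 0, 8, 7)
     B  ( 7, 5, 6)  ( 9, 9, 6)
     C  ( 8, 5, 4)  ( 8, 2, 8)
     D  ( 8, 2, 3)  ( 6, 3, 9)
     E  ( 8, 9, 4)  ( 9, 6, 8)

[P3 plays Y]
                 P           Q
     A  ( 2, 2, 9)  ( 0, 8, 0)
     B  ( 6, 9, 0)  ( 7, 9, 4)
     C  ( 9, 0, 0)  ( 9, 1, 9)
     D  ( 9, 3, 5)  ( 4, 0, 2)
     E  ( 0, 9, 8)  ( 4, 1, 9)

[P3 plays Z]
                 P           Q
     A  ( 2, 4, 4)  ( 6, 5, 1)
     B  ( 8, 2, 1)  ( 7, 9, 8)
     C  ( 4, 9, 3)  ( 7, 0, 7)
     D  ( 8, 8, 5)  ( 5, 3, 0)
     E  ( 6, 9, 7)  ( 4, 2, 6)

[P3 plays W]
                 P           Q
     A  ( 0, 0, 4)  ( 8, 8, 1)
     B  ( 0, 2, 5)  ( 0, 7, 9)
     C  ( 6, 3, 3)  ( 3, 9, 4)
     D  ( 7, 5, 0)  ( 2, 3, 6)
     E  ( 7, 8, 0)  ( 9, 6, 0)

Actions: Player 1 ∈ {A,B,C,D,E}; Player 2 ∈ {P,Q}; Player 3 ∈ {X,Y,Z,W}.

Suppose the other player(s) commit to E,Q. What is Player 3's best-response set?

P3 best: {Y}

u_3(X vs E,Q) = 8
u_3(Y vs E,Q) = 9
u_3(Z vs E,Q) = 6
u_3(W vs E,Q) = 0
max payoff 9 at {Y}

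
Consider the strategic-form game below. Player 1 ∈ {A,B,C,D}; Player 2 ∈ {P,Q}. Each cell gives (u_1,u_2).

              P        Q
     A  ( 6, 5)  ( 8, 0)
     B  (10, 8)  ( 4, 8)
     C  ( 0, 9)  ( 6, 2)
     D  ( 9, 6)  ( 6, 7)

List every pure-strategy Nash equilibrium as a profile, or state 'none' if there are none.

Nash profiles: (B,P)

(A,P): not NE [P1→B gives 10>6]
(A,Q): not NE [P2→P gives 5>0]
(B,P): NE
(B,Q): not NE [P1→A gives 8>4]
(C,P): not NE [P1→B gives 10>0]
(C,Q): not NE [P1→A gives 8>6; P2→P gives 9>2]
(D,P): not NE [P1→B gives 10>9; P2→Q gives 7>6]
(D,Q): not NE [P1→A gives 8>6]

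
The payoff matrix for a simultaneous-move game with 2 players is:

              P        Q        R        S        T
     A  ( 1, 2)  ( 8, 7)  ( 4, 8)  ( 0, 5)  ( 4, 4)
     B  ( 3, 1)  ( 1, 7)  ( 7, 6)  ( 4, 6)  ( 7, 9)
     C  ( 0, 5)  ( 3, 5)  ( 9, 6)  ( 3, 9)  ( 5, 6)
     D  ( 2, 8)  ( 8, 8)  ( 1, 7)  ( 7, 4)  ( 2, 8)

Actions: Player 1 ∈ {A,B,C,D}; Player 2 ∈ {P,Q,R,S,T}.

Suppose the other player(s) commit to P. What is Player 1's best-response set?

u_1(A vs P) = 1
u_1(B vs P) = 3
u_1(C vs P) = 0
u_1(D vs P) = 2
max payoff 3 at {B}

BR_1 = {B}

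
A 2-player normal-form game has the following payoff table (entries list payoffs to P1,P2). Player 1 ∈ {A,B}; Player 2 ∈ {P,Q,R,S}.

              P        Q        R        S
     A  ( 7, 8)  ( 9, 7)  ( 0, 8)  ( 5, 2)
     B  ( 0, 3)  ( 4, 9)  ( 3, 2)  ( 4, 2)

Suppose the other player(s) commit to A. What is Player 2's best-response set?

argmax u_2 = {P,R}

u_2(P vs A) = 8
u_2(Q vs A) = 7
u_2(R vs A) = 8
u_2(S vs A) = 2
max payoff 8 at {P,R}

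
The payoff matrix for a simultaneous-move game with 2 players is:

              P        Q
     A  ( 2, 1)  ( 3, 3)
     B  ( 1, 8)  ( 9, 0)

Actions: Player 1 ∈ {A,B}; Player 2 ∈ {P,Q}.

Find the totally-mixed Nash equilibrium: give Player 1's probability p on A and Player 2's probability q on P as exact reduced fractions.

P1 indiff ⇒ q·2+(1-q)·3 = q·1+(1-q)·9 ⇒ q(1) = (1-q)(6) ⇒ q = 6/7
P2 indiff ⇒ p·1+(1-p)·8 = p·3+(1-p)·0 ⇒ p(-2) = (1-p)(-8) ⇒ p = 4/5

(p,q) = (4/5, 6/7)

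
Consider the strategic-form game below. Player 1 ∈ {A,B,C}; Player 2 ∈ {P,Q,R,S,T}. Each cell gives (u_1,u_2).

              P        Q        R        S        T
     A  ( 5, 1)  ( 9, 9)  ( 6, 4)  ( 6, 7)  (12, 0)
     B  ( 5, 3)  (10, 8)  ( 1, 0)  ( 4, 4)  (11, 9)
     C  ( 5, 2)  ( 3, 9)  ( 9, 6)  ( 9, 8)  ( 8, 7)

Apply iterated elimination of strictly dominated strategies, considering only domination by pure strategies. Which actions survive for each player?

Remaining: P1:{A,B} P2:{Q,T}

P2 drop P (Q beats it: A:9>1 B:8>3 C:9>2)
P2 drop R (Q beats it: A:9>4 B:8>0 C:9>6)
P2 drop S (Q beats it: A:9>7 B:8>4 C:9>8)
P1 drop C (A beats it: Q:9>3 T:12>8)
P1→{A,B} P2→{Q,T}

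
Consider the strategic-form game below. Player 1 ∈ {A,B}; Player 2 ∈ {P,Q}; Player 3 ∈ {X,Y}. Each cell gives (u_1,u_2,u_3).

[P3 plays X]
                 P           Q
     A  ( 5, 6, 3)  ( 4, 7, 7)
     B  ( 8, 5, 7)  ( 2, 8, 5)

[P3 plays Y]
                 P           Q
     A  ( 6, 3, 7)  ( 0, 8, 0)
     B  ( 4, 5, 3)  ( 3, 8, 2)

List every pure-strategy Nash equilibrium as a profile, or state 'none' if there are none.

PSNE = {(A,Q,X)}

(A,P,X): not NE [P1→B gives 8>5; P2→Q gives 7>6; P3→Y gives 7>3]
(A,P,Y): not NE [P2→Q gives 8>3]
(A,Q,X): NE
(A,Q,Y): not NE [P1→B gives 3>0; P3→X gives 7>0]
(B,P,X): not NE [P2→Q gives 8>5]
(B,P,Y): not NE [P1→A gives 6>4; P2→Q gives 8>5; P3→X gives 7>3]
(B,Q,X): not NE [P1→A gives 4>2]
(B,Q,Y): not NE [P3→X gives 5>2]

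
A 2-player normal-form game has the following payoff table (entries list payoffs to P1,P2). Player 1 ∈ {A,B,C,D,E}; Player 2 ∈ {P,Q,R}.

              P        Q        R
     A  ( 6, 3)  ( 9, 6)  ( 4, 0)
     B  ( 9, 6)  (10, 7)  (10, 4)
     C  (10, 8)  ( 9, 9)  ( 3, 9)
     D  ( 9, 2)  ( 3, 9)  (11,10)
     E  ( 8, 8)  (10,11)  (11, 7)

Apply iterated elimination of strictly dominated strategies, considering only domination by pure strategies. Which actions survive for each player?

P1 drop A (B beats it: P:9>6 Q:10>9 R:10>4)
P2 drop P (Q beats it: B:7>6 C:9>8 D:9>2 E:11>8)
P1 drop C (B beats it: Q:10>9 R:10>3)
P1→{B,D,E} P2→{Q,R}

Survivors P1:{B,D,E} P2:{Q,R}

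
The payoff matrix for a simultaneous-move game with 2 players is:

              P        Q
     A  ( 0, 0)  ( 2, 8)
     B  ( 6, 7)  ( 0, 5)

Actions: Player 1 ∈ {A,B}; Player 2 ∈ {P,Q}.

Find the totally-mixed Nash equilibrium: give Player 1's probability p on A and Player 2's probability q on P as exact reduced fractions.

P1 indiff ⇒ q·0+(1-q)·2 = q·6+(1-q)·0 ⇒ q(-6) = (1-q)(-2) ⇒ q = 1/4
P2 indiff ⇒ p·0+(1-p)·7 = p·8+(1-p)·5 ⇒ p(-8) = (1-p)(-2) ⇒ p = 1/5

(p,q) = (1/5, 1/4)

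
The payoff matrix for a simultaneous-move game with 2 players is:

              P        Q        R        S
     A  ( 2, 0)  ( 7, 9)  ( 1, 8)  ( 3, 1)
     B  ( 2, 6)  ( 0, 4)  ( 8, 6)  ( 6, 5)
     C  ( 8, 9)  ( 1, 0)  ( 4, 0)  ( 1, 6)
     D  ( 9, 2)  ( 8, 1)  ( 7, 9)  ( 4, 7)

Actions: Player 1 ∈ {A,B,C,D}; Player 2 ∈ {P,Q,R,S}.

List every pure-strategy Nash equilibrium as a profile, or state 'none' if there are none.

NE set: (B,R)

(A,P): not NE [P1→D gives 9>2; P2→Q gives 9>0]
(A,Q): not NE [P1→D gives 8>7]
(A,R): not NE [P1→B gives 8>1; P2→Q gives 9>8]
(A,S): not NE [P1→B gives 6>3; P2→Q gives 9>1]
(B,P): not NE [P1→D gives 9>2]
(B,Q): not NE [P1→D gives 8>0; P2→R gives 6>4]
(B,R): NE
(B,S): not NE [P2→R gives 6>5]
(C,P): not NE [P1→D gives 9>8]
(C,Q): not NE [P1→D gives 8>1; P2→P gives 9>0]
(C,R): not NE [P1→B gives 8>4; P2→P gives 9>0]
(C,S): not NE [P1→B gives 6>1; P2→P gives 9>6]
(D,P): not NE [P2→R gives 9>2]
(D,Q): not NE [P2→R gives 9>1]
(D,R): not NE [P1→B gives 8>7]
(D,S): not NE [P1→B gives 6>4; P2→R gives 9>7]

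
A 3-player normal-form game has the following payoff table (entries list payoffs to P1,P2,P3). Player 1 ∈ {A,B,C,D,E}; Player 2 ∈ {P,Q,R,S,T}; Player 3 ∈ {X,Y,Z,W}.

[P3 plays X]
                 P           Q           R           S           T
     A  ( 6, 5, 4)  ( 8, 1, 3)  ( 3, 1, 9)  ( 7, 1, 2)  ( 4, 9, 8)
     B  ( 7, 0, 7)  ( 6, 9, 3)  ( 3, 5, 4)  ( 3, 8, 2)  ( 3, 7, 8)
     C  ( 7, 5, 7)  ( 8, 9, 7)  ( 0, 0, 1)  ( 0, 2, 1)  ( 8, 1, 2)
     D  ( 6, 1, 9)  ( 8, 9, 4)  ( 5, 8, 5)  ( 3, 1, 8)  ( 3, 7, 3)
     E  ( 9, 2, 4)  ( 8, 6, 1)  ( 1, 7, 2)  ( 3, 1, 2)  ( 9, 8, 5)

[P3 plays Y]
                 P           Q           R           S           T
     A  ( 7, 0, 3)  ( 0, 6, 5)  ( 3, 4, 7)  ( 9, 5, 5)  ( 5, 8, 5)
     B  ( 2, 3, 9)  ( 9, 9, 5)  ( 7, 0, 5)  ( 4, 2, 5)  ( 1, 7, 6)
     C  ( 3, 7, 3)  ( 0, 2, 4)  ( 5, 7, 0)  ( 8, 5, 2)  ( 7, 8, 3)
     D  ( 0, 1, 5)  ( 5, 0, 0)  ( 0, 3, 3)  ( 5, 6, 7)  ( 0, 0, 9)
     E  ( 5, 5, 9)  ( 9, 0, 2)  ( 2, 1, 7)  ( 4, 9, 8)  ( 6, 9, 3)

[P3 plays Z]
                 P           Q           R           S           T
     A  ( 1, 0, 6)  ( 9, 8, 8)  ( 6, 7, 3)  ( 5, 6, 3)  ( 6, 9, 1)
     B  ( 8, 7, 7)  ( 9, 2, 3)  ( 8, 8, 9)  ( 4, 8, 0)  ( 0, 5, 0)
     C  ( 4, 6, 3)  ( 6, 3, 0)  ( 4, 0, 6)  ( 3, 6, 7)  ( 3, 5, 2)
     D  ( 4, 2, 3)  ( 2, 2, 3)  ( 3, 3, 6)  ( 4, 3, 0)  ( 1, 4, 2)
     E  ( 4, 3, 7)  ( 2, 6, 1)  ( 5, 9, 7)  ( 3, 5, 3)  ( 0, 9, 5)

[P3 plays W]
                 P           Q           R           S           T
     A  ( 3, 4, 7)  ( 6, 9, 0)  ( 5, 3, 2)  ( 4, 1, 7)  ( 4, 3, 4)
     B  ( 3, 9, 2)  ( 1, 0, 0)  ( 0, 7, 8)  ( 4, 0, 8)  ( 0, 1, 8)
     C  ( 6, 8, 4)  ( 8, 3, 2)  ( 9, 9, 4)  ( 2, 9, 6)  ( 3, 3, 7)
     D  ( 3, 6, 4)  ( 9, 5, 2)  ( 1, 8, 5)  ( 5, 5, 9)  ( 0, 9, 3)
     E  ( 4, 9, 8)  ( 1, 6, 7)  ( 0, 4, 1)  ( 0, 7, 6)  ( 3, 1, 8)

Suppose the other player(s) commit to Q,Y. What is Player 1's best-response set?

BR_1 = {B,E}

u_1(A vs Q,Y) = 0
u_1(B vs Q,Y) = 9
u_1(C vs Q,Y) = 0
u_1(D vs Q,Y) = 5
u_1(E vs Q,Y) = 9
max payoff 9 at {B,E}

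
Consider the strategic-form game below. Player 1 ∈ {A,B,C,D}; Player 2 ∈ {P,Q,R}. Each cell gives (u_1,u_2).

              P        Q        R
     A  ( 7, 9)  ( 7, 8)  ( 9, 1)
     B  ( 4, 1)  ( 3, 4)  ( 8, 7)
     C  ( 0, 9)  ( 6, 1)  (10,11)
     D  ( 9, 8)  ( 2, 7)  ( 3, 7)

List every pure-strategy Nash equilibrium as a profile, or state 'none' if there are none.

(A,P): not NE [P1→D gives 9>7]
(A,Q): not NE [P2→P gives 9>8]
(A,R): not NE [P1→C gives 10>9; P2→P gives 9>1]
(B,P): not NE [P1→D gives 9>4; P2→R gives 7>1]
(B,Q): not NE [P1→A gives 7>3; P2→R gives 7>4]
(B,R): not NE [P1→C gives 10>8]
(C,P): not NE [P1→D gives 9>0; P2→R gives 11>9]
(C,Q): not NE [P1→A gives 7>6; P2→R gives 11>1]
(C,R): NE
(D,P): NE
(D,Q): not NE [P1→A gives 7>2; P2→P gives 8>7]
(D,R): not NE [P1→C gives 10>3; P2→P gives 8>7]

Nash profiles: (C,R), (D,P)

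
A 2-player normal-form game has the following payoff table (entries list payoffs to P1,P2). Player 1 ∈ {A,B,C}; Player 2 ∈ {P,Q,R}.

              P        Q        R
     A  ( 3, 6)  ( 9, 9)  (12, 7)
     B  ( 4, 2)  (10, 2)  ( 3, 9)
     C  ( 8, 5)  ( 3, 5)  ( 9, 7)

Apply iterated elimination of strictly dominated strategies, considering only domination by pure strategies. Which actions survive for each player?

P2 drop P (R beats it: A:7>6 B:9>2 C:7>5)
P1 drop C (A beats it: Q:9>3 R:12>9)
P1→{A,B} P2→{Q,R}

Remaining: P1:{A,B} P2:{Q,R}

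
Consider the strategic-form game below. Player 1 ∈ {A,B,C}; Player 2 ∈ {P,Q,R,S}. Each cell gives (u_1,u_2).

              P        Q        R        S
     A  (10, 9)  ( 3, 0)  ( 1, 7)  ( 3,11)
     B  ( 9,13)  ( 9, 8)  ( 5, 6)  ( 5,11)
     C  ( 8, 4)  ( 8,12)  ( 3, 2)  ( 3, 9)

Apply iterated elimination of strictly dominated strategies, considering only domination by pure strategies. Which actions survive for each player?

P1 drop C (B beats it: P:9>8 Q:9>8 R:5>3 S:5>3)
P2 drop Q (P beats it: A:9>0 B:13>8)
P2 drop R (P beats it: A:9>7 B:13>6)
P1→{A,B} P2→{P,S}

Remaining: P1:{A,B} P2:{P,S}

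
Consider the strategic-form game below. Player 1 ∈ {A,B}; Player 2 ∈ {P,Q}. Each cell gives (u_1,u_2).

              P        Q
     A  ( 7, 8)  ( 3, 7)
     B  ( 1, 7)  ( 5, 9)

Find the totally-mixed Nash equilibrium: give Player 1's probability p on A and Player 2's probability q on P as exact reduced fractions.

P1 indiff ⇒ q·7+(1-q)·3 = q·1+(1-q)·5 ⇒ q(6) = (1-q)(2) ⇒ q = 1/4
P2 indiff ⇒ p·8+(1-p)·7 = p·7+(1-p)·9 ⇒ p(1) = (1-p)(2) ⇒ p = 2/3

(p,q) = (2/3, 1/4)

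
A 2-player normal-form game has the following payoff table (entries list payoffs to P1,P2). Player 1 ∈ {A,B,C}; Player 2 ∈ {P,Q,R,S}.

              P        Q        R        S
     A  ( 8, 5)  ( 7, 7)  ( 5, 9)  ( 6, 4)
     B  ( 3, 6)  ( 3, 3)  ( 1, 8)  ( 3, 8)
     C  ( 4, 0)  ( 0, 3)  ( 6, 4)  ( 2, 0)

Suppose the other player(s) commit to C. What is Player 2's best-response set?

u_2(P vs C) = 0
u_2(Q vs C) = 3
u_2(R vs C) = 4
u_2(S vs C) = 0
max payoff 4 at {R}

P2 best: {R}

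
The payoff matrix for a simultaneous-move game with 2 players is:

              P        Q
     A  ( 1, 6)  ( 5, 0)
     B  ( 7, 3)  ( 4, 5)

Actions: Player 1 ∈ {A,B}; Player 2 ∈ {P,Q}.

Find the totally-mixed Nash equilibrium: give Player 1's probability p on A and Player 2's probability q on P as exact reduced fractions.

p=1/4, q=1/7

P1 indiff ⇒ q·1+(1-q)·5 = q·7+(1-q)·4 ⇒ q(-6) = (1-q)(-1) ⇒ q = 1/7
P2 indiff ⇒ p·6+(1-p)·3 = p·0+(1-p)·5 ⇒ p(6) = (1-p)(2) ⇒ p = 1/4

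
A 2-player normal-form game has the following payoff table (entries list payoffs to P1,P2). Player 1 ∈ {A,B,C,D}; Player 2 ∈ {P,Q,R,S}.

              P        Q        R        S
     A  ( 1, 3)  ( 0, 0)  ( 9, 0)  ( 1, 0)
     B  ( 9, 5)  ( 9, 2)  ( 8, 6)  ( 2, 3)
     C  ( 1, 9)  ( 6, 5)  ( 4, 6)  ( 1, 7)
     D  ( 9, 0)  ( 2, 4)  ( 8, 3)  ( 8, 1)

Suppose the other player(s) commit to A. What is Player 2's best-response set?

argmax u_2 = {P}

u_2(P vs A) = 3
u_2(Q vs A) = 0
u_2(R vs A) = 0
u_2(S vs A) = 0
max payoff 3 at {P}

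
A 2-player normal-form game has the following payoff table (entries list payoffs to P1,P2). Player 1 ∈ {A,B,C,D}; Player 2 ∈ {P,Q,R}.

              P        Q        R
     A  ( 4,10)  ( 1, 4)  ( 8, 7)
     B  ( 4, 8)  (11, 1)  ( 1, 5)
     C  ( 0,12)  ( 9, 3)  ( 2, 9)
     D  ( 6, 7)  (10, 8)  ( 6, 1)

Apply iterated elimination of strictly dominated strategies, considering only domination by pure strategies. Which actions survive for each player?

Remaining: P1:{B,D} P2:{P,Q}

P1 drop C (D beats it: P:6>0 Q:10>9 R:6>2)
P2 drop R (P beats it: A:10>7 B:8>5 D:7>1)
P1 drop A (D beats it: P:6>4 Q:10>1)
P1→{B,D} P2→{P,Q}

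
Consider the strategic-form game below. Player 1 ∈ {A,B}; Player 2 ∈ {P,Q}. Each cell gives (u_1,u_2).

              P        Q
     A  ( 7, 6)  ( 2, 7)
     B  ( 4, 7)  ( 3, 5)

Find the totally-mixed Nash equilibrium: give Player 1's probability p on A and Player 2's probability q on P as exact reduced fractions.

P1 indiff ⇒ q·7+(1-q)·2 = q·4+(1-q)·3 ⇒ q(3) = (1-q)(1) ⇒ q = 1/4
P2 indiff ⇒ p·6+(1-p)·7 = p·7+(1-p)·5 ⇒ p(-1) = (1-p)(-2) ⇒ p = 2/3

p=2/3, q=1/4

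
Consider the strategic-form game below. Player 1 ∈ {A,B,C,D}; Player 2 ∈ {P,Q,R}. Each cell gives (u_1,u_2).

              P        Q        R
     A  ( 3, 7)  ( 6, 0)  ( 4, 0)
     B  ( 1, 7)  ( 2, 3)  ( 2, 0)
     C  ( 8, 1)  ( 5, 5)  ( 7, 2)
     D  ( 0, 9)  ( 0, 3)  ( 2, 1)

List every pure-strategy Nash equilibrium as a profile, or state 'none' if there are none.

(A,P): not NE [P1→C gives 8>3]
(A,Q): not NE [P2→P gives 7>0]
(A,R): not NE [P1→C gives 7>4; P2→P gives 7>0]
(B,P): not NE [P1→C gives 8>1]
(B,Q): not NE [P1→A gives 6>2; P2→P gives 7>3]
(B,R): not NE [P1→C gives 7>2; P2→P gives 7>0]
(C,P): not NE [P2→Q gives 5>1]
(C,Q): not NE [P1→A gives 6>5]
(C,R): not NE [P2→Q gives 5>2]
(D,P): not NE [P1→C gives 8>0]
(D,Q): not NE [P1→A gives 6>0; P2→P gives 9>3]
(D,R): not NE [P1→C gives 7>2; P2→P gives 9>1]

PSNE: ∅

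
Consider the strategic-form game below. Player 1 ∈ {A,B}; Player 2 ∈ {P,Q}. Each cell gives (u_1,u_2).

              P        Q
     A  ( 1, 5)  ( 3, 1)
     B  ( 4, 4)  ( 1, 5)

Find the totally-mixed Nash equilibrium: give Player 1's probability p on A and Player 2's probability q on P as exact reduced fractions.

P1 indiff ⇒ q·1+(1-q)·3 = q·4+(1-q)·1 ⇒ q(-3) = (1-q)(-2) ⇒ q = 2/5
P2 indiff ⇒ p·5+(1-p)·4 = p·1+(1-p)·5 ⇒ p(4) = (1-p)(1) ⇒ p = 1/5

(p,q) = (1/5, 2/5)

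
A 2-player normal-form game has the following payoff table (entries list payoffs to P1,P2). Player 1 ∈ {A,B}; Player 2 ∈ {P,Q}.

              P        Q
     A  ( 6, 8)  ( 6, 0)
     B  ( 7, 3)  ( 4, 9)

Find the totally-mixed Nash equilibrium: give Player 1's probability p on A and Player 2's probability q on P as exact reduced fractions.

p=3/7, q=2/3

P1 indiff ⇒ q·6+(1-q)·6 = q·7+(1-q)·4 ⇒ q(-1) = (1-q)(-2) ⇒ q = 2/3
P2 indiff ⇒ p·8+(1-p)·3 = p·0+(1-p)·9 ⇒ p(8) = (1-p)(6) ⇒ p = 3/7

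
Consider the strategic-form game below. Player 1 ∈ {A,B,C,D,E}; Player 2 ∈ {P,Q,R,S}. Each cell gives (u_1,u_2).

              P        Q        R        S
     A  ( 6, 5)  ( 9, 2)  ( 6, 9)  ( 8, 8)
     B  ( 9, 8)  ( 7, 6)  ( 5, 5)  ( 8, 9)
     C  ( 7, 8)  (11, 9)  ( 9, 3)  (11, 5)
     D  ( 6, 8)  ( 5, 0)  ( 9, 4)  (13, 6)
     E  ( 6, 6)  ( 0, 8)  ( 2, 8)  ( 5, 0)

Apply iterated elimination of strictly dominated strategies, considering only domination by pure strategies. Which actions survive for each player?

IESDS → P1:{B,C,D} P2:{P,Q,S}

P1 drop A (C beats it: P:7>6 Q:11>9 R:9>6 S:11>8)
P1 drop E (B beats it: P:9>6 Q:7>0 R:5>2 S:8>5)
P2 drop R (P beats it: B:8>5 C:8>3 D:8>4)
P1→{B,C,D} P2→{P,Q,S}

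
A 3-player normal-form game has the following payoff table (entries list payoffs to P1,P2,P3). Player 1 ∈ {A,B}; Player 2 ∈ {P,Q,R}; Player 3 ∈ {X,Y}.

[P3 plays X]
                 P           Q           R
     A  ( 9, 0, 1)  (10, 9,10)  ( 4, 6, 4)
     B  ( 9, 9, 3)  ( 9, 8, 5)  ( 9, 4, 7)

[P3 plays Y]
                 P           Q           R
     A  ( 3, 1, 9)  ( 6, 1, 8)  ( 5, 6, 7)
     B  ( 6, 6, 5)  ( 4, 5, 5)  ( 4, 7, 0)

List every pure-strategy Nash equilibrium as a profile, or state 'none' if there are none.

(A,P,X): not NE [P2→Q gives 9>0; P3→Y gives 9>1]
(A,P,Y): not NE [P1→B gives 6>3; P2→R gives 6>1]
(A,Q,X): NE
(A,Q,Y): not NE [P2→R gives 6>1; P3→X gives 10>8]
(A,R,X): not NE [P1→B gives 9>4; P2→Q gives 9>6; P3→Y gives 7>4]
(A,R,Y): NE
(B,P,X): not NE [P3→Y gives 5>3]
(B,P,Y): not NE [P2→R gives 7>6]
(B,Q,X): not NE [P1→A gives 10>9; P2→P gives 9>8]
(B,Q,Y): not NE [P1→A gives 6>4; P2→R gives 7>5]
(B,R,X): not NE [P2→P gives 9>4]
(B,R,Y): not NE [P1→A gives 5>4; P3→X gives 7>0]

Nash profiles: (A,Q,X), (A,R,Y)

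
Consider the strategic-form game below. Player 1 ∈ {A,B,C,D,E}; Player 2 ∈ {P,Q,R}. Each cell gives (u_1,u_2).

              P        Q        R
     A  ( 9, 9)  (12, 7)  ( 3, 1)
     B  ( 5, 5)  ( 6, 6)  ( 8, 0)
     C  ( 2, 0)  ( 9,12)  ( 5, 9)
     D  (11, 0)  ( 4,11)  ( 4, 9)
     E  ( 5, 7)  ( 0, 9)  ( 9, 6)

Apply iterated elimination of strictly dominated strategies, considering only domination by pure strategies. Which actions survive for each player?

P2 drop R (Q beats it: A:7>1 B:6>0 C:12>9 D:11>9 E:9>6)
P1 drop B (A beats it: P:9>5 Q:12>6)
P1 drop C (A beats it: P:9>2 Q:12>9)
P1 drop E (A beats it: P:9>5 Q:12>0)
P1→{A,D} P2→{P,Q}

Survivors P1:{A,D} P2:{P,Q}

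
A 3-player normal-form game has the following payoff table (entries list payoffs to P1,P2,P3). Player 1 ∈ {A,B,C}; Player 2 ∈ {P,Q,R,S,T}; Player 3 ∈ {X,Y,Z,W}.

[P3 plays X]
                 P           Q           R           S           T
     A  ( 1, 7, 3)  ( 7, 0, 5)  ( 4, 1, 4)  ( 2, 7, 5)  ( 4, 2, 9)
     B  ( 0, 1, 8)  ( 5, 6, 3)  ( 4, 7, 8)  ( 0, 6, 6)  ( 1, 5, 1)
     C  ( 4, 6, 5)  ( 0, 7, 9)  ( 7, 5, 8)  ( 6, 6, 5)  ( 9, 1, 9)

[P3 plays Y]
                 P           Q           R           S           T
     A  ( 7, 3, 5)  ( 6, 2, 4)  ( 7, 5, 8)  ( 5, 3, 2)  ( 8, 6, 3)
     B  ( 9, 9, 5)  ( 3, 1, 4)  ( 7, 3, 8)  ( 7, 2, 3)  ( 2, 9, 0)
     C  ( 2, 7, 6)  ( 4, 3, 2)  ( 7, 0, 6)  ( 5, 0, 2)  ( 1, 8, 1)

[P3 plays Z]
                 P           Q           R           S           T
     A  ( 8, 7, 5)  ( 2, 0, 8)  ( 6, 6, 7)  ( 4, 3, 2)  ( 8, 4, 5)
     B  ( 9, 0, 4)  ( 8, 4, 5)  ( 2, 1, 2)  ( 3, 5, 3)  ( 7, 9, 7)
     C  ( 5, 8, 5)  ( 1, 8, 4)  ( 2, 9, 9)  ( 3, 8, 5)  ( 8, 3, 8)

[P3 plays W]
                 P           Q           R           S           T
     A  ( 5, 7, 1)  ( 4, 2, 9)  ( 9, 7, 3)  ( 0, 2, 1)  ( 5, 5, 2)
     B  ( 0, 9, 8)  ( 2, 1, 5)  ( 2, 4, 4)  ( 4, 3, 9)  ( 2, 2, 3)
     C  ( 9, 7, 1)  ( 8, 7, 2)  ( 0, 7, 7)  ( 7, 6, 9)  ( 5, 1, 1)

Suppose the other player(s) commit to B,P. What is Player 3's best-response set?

BR_3 = {X,W}

u_3(X vs B,P) = 8
u_3(Y vs B,P) = 5
u_3(Z vs B,P) = 4
u_3(W vs B,P) = 8
max payoff 8 at {X,W}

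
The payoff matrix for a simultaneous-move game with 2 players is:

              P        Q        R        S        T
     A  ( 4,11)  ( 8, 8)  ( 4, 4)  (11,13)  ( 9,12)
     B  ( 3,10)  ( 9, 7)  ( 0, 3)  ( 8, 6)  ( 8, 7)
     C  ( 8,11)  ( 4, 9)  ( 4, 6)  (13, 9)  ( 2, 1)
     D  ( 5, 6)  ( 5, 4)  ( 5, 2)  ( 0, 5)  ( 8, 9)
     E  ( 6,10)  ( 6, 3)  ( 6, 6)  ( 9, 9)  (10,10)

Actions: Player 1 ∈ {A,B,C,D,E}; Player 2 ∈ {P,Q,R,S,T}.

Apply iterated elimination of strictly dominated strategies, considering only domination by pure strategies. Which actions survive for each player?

Survivors P1:{A,C,E} P2:{P,S,T}

P1 drop D (E beats it: P:6>5 Q:6>5 R:6>5 S:9>0 T:10>8)
P2 drop Q (P beats it: A:11>8 B:10>7 C:11>9 E:10>3)
P1 drop B (A beats it: P:4>3 R:4>0 S:11>8 T:9>8)
P2 drop R (P beats it: A:11>4 C:11>6 E:10>6)
P1→{A,C,E} P2→{P,S,T}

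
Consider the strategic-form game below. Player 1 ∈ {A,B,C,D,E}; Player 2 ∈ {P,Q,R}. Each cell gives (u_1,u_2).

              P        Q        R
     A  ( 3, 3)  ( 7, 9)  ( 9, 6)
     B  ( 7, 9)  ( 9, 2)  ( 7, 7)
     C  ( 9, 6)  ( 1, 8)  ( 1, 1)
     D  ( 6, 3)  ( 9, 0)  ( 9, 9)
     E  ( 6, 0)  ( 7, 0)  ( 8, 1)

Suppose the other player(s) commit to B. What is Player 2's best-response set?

BR_2 = {P}

u_2(P vs B) = 9
u_2(Q vs B) = 2
u_2(R vs B) = 7
max payoff 9 at {P}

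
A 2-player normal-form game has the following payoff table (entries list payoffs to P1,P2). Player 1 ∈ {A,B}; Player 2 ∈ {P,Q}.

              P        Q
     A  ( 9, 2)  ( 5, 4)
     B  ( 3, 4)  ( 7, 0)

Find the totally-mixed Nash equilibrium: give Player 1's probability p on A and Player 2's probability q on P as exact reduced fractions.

P1 mixes 2/3 on A; P2 mixes 1/4 on P

P1 indiff ⇒ q·9+(1-q)·5 = q·3+(1-q)·7 ⇒ q(6) = (1-q)(2) ⇒ q = 1/4
P2 indiff ⇒ p·2+(1-p)·4 = p·4+(1-p)·0 ⇒ p(-2) = (1-p)(-4) ⇒ p = 2/3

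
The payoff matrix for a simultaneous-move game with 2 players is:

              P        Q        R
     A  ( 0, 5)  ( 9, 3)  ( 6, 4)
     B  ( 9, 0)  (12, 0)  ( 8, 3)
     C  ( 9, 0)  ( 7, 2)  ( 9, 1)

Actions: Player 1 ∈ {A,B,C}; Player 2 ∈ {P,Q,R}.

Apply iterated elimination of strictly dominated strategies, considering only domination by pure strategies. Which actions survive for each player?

P1 drop A (B beats it: P:9>0 Q:12>9 R:8>6)
P2 drop P (R beats it: B:3>0 C:1>0)
P1→{B,C} P2→{Q,R}

IESDS → P1:{B,C} P2:{Q,R}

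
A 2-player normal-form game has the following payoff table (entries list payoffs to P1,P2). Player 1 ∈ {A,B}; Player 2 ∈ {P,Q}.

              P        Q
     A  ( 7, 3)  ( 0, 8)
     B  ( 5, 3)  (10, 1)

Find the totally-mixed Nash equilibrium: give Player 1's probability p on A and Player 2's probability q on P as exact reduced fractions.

P1 indiff ⇒ q·7+(1-q)·0 = q·5+(1-q)·10 ⇒ q(2) = (1-q)(10) ⇒ q = 5/6
P2 indiff ⇒ p·3+(1-p)·3 = p·8+(1-p)·1 ⇒ p(-5) = (1-p)(-2) ⇒ p = 2/7

p=2/7, q=5/6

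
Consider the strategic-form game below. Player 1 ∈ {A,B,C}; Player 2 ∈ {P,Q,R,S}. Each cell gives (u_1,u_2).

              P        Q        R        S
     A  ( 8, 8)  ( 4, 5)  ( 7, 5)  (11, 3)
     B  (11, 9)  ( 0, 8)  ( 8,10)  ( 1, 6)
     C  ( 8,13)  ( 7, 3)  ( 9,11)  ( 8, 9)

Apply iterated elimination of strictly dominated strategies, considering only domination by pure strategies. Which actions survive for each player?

P2 drop Q (P beats it: A:8>5 B:9>8 C:13>3)
P2 drop S (P beats it: A:8>3 B:9>6 C:13>9)
P1 drop A (B beats it: P:11>8 R:8>7)
P1→{B,C} P2→{P,R}

IESDS → P1:{B,C} P2:{P,R}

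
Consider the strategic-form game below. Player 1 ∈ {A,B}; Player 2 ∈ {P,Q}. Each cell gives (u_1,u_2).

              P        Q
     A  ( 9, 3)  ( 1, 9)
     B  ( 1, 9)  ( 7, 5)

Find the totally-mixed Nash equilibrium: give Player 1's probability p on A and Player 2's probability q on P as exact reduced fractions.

(p,q) = (2/5, 3/7)

P1 indiff ⇒ q·9+(1-q)·1 = q·1+(1-q)·7 ⇒ q(8) = (1-q)(6) ⇒ q = 3/7
P2 indiff ⇒ p·3+(1-p)·9 = p·9+(1-p)·5 ⇒ p(-6) = (1-p)(-4) ⇒ p = 2/5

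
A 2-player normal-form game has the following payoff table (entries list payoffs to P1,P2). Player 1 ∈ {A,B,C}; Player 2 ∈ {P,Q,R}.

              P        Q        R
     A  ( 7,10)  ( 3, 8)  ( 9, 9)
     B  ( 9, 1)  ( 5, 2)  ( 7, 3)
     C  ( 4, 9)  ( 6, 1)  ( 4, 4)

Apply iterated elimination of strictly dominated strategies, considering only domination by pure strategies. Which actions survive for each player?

P2 drop Q (R beats it: A:9>8 B:3>2 C:4>1)
P1 drop C (A beats it: P:7>4 R:9>4)
P1→{A,B} P2→{P,R}

Remaining: P1:{A,B} P2:{P,R}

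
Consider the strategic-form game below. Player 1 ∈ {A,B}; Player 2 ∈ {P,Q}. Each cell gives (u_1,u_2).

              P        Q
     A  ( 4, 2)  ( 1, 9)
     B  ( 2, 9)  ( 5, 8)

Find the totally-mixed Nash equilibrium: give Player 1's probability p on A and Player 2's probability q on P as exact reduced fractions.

P1 indiff ⇒ q·4+(1-q)·1 = q·2+(1-q)·5 ⇒ q(2) = (1-q)(4) ⇒ q = 2/3
P2 indiff ⇒ p·2+(1-p)·9 = p·9+(1-p)·8 ⇒ p(-7) = (1-p)(-1) ⇒ p = 1/8

P1 mixes 1/8 on A; P2 mixes 2/3 on P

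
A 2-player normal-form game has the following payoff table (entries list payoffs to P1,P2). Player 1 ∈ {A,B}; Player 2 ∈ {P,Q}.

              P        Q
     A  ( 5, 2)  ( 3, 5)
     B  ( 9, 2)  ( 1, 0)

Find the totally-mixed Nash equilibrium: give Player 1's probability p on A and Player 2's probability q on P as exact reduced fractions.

P1 indiff ⇒ q·5+(1-q)·3 = q·9+(1-q)·1 ⇒ q(-4) = (1-q)(-2) ⇒ q = 1/3
P2 indiff ⇒ p·2+(1-p)·2 = p·5+(1-p)·0 ⇒ p(-3) = (1-p)(-2) ⇒ p = 2/5

p=2/5, q=1/3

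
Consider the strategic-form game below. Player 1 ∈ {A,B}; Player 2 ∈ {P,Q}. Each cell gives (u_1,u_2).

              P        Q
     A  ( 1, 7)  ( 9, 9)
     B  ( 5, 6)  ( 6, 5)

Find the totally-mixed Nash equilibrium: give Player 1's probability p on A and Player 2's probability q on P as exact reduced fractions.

p=1/3, q=3/7

P1 indiff ⇒ q·1+(1-q)·9 = q·5+(1-q)·6 ⇒ q(-4) = (1-q)(-3) ⇒ q = 3/7
P2 indiff ⇒ p·7+(1-p)·6 = p·9+(1-p)·5 ⇒ p(-2) = (1-p)(-1) ⇒ p = 1/3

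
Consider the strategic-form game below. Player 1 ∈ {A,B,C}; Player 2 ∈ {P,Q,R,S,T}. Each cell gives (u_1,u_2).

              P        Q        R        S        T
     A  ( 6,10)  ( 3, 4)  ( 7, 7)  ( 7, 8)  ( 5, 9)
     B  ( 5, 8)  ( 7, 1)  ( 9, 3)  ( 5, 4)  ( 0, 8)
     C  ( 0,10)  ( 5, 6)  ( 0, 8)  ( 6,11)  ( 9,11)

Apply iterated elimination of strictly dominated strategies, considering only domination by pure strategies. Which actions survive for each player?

Survivors P1:{A,C} P2:{P,S,T}

P2 drop Q (P beats it: A:10>4 B:8>1 C:10>6)
P2 drop R (P beats it: A:10>7 B:8>3 C:10>8)
P1 drop B (A beats it: P:6>5 S:7>5 T:5>0)
P1→{A,C} P2→{P,S,T}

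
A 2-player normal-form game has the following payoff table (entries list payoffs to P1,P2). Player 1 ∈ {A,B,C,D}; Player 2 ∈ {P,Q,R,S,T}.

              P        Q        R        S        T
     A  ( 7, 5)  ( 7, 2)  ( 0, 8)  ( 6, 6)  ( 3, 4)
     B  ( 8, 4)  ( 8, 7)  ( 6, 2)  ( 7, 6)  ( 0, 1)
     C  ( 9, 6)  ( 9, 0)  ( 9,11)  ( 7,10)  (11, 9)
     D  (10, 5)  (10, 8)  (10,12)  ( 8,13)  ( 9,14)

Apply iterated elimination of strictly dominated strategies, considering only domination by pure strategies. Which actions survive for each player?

Remaining: P1:{C,D} P2:{R,S,T}

P1 drop A (C beats it: P:9>7 Q:9>7 R:9>0 S:7>6 T:11>3)
P1 drop B (D beats it: P:10>8 Q:10>8 R:10>6 S:8>7 T:9>0)
P2 drop P (R beats it: C:11>6 D:12>5)
P2 drop Q (R beats it: C:11>0 D:12>8)
P1→{C,D} P2→{R,S,T}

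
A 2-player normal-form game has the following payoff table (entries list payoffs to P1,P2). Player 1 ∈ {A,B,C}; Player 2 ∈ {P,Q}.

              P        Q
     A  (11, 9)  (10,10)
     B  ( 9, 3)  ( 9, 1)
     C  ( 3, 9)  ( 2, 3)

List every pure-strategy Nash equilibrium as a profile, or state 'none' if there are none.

(A,P): not NE [P2→Q gives 10>9]
(A,Q): NE
(B,P): not NE [P1→A gives 11>9]
(B,Q): not NE [P1→A gives 10>9; P2→P gives 3>1]
(C,P): not NE [P1→A gives 11>3]
(C,Q): not NE [P1→A gives 10>2; P2→P gives 9>3]

NE set: (A,Q)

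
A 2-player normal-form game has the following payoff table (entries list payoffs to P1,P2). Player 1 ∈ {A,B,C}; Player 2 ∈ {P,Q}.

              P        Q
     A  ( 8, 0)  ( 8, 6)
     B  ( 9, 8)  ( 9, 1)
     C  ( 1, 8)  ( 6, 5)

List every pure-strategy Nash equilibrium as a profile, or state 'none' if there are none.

NE set: (B,P)

(A,P): not NE [P1→B gives 9>8; P2→Q gives 6>0]
(A,Q): not NE [P1→B gives 9>8]
(B,P): NE
(B,Q): not NE [P2→P gives 8>1]
(C,P): not NE [P1→B gives 9>1]
(C,Q): not NE [P1→B gives 9>6; P2→P gives 8>5]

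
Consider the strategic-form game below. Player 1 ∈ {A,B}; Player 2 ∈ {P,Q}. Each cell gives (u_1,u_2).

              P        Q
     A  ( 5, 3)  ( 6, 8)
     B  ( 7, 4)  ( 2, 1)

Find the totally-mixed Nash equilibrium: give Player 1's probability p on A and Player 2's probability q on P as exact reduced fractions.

p=3/8, q=2/3

P1 indiff ⇒ q·5+(1-q)·6 = q·7+(1-q)·2 ⇒ q(-2) = (1-q)(-4) ⇒ q = 2/3
P2 indiff ⇒ p·3+(1-p)·4 = p·8+(1-p)·1 ⇒ p(-5) = (1-p)(-3) ⇒ p = 3/8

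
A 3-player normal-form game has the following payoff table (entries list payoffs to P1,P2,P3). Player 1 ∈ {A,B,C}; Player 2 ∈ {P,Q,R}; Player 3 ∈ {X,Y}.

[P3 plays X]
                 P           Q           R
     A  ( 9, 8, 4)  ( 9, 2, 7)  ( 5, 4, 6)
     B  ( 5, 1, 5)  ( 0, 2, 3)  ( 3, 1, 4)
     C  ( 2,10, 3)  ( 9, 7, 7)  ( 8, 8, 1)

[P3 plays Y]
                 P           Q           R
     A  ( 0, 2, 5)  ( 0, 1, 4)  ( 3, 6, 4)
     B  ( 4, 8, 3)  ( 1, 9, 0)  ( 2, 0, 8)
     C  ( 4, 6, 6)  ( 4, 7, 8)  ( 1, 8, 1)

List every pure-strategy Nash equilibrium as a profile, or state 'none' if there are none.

(A,P,X): not NE [P3→Y gives 5>4]
(A,P,Y): not NE [P1→C gives 4>0; P2→R gives 6>2]
(A,Q,X): not NE [P2→P gives 8>2]
(A,Q,Y): not NE [P1→C gives 4>0; P2→R gives 6>1; P3→X gives 7>4]
(A,R,X): not NE [P1→C gives 8>5; P2→P gives 8>4]
(A,R,Y): not NE [P3→X gives 6>4]
(B,P,X): not NE [P1→A gives 9>5; P2→Q gives 2>1]
(B,P,Y): not NE [P2→Q gives 9>8; P3→X gives 5>3]
(B,Q,X): not NE [P1→C gives 9>0]
(B,Q,Y): not NE [P1→C gives 4>1; P3→X gives 3>0]
(B,R,X): not NE [P1→C gives 8>3; P2→Q gives 2>1; P3→Y gives 8>4]
(B,R,Y): not NE [P1→A gives 3>2; P2→Q gives 9>0]
(C,P,X): not NE [P1→A gives 9>2; P3→Y gives 6>3]
(C,P,Y): not NE [P2→R gives 8>6]
(C,Q,X): not NE [P2→P gives 10>7; P3→Y gives 8>7]
(C,Q,Y): not NE [P2→R gives 8>7]
(C,R,X): not NE [P2→P gives 10>8]
(C,R,Y): not NE [P1→A gives 3>1]

No pure NE.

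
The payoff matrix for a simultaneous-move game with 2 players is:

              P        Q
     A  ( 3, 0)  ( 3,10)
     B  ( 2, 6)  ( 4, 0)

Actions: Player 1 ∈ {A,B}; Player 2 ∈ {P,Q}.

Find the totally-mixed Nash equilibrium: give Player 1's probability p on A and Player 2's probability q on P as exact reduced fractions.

P1 indiff ⇒ q·3+(1-q)·3 = q·2+(1-q)·4 ⇒ q(1) = (1-q)(1) ⇒ q = 1/2
P2 indiff ⇒ p·0+(1-p)·6 = p·10+(1-p)·0 ⇒ p(-10) = (1-p)(-6) ⇒ p = 3/8

(p,q) = (3/8, 1/2)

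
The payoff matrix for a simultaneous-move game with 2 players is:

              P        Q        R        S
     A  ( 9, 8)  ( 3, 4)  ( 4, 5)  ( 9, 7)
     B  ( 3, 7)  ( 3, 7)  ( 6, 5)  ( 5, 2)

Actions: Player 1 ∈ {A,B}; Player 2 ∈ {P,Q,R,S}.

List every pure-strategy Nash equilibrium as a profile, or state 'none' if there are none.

PSNE = {(A,P), (B,Q)}

(A,P): NE
(A,Q): not NE [P2→P gives 8>4]
(A,R): not NE [P1→B gives 6>4; P2→P gives 8>5]
(A,S): not NE [P2→P gives 8>7]
(B,P): not NE [P1→A gives 9>3]
(B,Q): NE
(B,R): not NE [P2→Q gives 7>5]
(B,S): not NE [P1→A gives 9>5; P2→Q gives 7>2]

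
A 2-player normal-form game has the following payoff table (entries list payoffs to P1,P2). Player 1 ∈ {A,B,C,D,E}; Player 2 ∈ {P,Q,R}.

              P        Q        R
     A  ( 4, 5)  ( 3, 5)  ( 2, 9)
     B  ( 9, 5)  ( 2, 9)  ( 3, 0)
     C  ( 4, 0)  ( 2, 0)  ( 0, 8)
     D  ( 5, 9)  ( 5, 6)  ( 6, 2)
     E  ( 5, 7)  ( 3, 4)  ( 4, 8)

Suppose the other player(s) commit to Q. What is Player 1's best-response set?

u_1(A vs Q) = 3
u_1(B vs Q) = 2
u_1(C vs Q) = 2
u_1(D vs Q) = 5
u_1(E vs Q) = 3
max payoff 5 at {D}

BR_1 = {D}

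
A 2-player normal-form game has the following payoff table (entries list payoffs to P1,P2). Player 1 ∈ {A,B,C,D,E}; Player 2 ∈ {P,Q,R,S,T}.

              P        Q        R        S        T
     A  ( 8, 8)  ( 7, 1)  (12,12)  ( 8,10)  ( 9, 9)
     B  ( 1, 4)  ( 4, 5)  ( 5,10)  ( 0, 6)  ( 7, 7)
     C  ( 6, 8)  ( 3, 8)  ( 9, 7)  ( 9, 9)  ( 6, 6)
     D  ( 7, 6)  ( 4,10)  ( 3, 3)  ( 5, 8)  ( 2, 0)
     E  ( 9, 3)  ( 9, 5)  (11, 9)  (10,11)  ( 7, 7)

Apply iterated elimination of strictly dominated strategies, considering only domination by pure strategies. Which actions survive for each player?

Survivors P1:{A,E} P2:{R,S}

P1 drop B (A beats it: P:8>1 Q:7>4 R:12>5 S:8>0 T:9>7)
P1 drop C (E beats it: P:9>6 Q:9>3 R:11>9 S:10>9 T:7>6)
P1 drop D (A beats it: P:8>7 Q:7>4 R:12>3 S:8>5 T:9>2)
P2 drop P (R beats it: A:12>8 E:9>3)
P2 drop Q (R beats it: A:12>1 E:9>5)
P2 drop T (R beats it: A:12>9 E:9>7)
P1→{A,E} P2→{R,S}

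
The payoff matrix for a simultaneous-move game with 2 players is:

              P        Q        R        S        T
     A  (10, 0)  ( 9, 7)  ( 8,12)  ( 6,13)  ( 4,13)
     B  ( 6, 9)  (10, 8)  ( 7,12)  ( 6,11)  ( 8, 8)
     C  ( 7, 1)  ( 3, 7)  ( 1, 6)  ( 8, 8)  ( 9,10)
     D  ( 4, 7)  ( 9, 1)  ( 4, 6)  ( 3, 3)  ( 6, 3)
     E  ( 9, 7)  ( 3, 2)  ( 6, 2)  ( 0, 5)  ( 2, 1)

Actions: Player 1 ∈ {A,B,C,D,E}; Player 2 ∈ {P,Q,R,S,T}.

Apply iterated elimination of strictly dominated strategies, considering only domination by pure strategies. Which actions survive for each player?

Remaining: P1:{A,B,C} P2:{R,S,T}

P1 drop D (B beats it: P:6>4 Q:10>9 R:7>4 S:6>3 T:8>6)
P1 drop E (A beats it: P:10>9 Q:9>3 R:8>6 S:6>0 T:4>2)
P2 drop P (R beats it: A:12>0 B:12>9 C:6>1)
P2 drop Q (S beats it: A:13>7 B:11>8 C:8>7)
P1→{A,B,C} P2→{R,S,T}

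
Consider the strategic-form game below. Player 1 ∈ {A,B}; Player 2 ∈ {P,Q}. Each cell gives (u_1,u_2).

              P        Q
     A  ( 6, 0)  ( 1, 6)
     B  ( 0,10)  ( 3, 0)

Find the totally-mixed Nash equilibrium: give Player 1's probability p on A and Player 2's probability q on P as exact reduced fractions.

P1 indiff ⇒ q·6+(1-q)·1 = q·0+(1-q)·3 ⇒ q(6) = (1-q)(2) ⇒ q = 1/4
P2 indiff ⇒ p·0+(1-p)·10 = p·6+(1-p)·0 ⇒ p(-6) = (1-p)(-10) ⇒ p = 5/8

(p,q) = (5/8, 1/4)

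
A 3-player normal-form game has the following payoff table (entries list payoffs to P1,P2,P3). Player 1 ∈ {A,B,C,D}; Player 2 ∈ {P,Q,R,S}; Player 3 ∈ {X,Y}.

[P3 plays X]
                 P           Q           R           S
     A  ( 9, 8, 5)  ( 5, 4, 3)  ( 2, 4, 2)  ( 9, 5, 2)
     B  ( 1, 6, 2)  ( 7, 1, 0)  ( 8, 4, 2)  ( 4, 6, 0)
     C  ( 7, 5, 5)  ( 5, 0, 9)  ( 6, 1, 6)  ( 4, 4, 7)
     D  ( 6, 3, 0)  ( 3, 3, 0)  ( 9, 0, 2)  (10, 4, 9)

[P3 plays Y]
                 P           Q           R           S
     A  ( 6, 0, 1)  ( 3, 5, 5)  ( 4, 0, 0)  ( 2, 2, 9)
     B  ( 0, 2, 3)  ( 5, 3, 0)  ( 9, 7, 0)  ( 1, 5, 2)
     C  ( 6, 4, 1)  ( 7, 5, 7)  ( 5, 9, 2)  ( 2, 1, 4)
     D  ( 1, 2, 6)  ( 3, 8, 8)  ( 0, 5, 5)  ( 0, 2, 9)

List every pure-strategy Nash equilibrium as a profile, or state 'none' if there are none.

NE set: (A,P,X), (D,S,X)

(A,P,X): NE
(A,P,Y): not NE [P2→Q gives 5>0; P3→X gives 5>1]
(A,Q,X): not NE [P1→B gives 7>5; P2→P gives 8>4; P3→Y gives 5>3]
(A,Q,Y): not NE [P1→C gives 7>3]
(A,R,X): not NE [P1→D gives 9>2; P2→P gives 8>4]
(A,R,Y): not NE [P1→B gives 9>4; P2→Q gives 5>0; P3→X gives 2>0]
(A,S,X): not NE [P1→D gives 10>9; P2→P gives 8>5; P3→Y gives 9>2]
(A,S,Y): not NE [P2→Q gives 5>2]
(B,P,X): not NE [P1→A gives 9>1; P3→Y gives 3>2]
(B,P,Y): not NE [P1→C gives 6>0; P2→R gives 7>2]
(B,Q,X): not NE [P2→S gives 6>1]
(B,Q,Y): not NE [P1→C gives 7>5; P2→R gives 7>3]
(B,R,X): not NE [P1→D gives 9>8; P2→S gives 6>4]
(B,R,Y): not NE [P3→X gives 2>0]
(B,S,X): not NE [P1→D gives 10>4; P3→Y gives 2>0]
(B,S,Y): not NE [P1→C gives 2>1; P2→R gives 7>5]
(C,P,X): not NE [P1→A gives 9>7]
(C,P,Y): not NE [P2→R gives 9>4; P3→X gives 5>1]
(C,Q,X): not NE [P1→B gives 7>5; P2→P gives 5>0]
(C,Q,Y): not NE [P2→R gives 9>5; P3→X gives 9>7]
(C,R,X): not NE [P1→D gives 9>6; P2→P gives 5>1]
(C,R,Y): not NE [P1→B gives 9>5; P3→X gives 6>2]
(C,S,X): not NE [P1→D gives 10>4; P2→P gives 5>4]
(C,S,Y): not NE [P2→R gives 9>1; P3→X gives 7>4]
(D,P,X): not NE [P1→A gives 9>6; P2→S gives 4>3; P3→Y gives 6>0]
(D,P,Y): not NE [P1→C gives 6>1; P2→Q gives 8>2]
(D,Q,X): not NE [P1→B gives 7>3; P2→S gives 4>3; P3→Y gives 8>0]
(D,Q,Y): not NE [P1→C gives 7>3]
(D,R,X): not NE [P2→S gives 4>0; P3→Y gives 5>2]
(D,R,Y): not NE [P1→B gives 9>0; P2→Q gives 8>5]
(D,S,X): NE
(D,S,Y): not NE [P1→C gives 2>0; P2→Q gives 8>2]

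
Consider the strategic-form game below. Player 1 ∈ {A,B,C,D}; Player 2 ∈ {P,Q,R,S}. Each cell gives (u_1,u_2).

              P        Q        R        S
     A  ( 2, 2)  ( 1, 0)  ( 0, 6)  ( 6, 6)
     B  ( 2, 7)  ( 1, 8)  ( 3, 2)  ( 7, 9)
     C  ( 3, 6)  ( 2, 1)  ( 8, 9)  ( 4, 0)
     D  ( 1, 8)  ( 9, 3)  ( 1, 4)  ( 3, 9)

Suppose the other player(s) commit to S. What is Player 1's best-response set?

u_1(A vs S) = 6
u_1(B vs S) = 7
u_1(C vs S) = 4
u_1(D vs S) = 3
max payoff 7 at {B}

argmax u_1 = {B}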